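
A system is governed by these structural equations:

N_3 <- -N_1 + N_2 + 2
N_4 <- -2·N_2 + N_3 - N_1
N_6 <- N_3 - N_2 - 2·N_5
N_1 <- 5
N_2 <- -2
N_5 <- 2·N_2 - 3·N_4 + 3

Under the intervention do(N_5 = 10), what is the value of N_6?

The intervention breaks the incoming arrows to N_5: N_5 <- 2·N_2 - 3·N_4 + 3 no longer applies, and N_5 = 10.
N_3 = -N_1 + N_2 + 2  [with N_1=5, N_2=-2]  = -5
N_6 = N_3 - N_2 - 2·N_5  [with N_3=-5, N_2=-2, N_5=10]  = -23

-23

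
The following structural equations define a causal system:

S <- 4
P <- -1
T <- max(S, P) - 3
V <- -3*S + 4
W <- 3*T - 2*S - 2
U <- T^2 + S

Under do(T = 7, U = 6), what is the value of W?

The joint intervention fixes T = 7, U = 6, removing each variable's own equation.
W = 3*T - 2*S - 2  [with T=7, S=4]  = 11

11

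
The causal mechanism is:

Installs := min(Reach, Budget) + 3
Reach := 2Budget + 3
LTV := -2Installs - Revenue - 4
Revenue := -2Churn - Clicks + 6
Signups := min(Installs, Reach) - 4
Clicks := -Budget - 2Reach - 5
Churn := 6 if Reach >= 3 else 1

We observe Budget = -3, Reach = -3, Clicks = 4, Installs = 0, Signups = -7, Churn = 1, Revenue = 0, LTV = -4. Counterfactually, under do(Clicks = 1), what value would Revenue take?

3

The intervention breaks the incoming arrows to Clicks: Clicks := -Budget - 2Reach - 5 no longer applies, and Clicks = 1.
Reach = 2Budget + 3  [with Budget=-3]  = -3
Churn = 6 if Reach >= 3 else 1  [with Reach=-3]  = 1
Revenue = -2Churn - Clicks + 6  [with Churn=1, Clicks=1]  = 3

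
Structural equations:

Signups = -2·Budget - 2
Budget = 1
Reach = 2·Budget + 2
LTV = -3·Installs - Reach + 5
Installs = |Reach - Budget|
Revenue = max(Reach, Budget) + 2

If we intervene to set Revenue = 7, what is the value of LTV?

The intervention breaks the incoming arrows to Revenue: Revenue = max(Reach, Budget) + 2 no longer applies, and Revenue = 7.
Since LTV is not a descendant of the intervened variable, it is unaffected.
Reach = 2·Budget + 2  [with Budget=1]  = 4
Installs = |Reach - Budget|  [with Reach=4, Budget=1]  = 3
LTV = -3·Installs - Reach + 5  [with Installs=3, Reach=4]  = -8

-8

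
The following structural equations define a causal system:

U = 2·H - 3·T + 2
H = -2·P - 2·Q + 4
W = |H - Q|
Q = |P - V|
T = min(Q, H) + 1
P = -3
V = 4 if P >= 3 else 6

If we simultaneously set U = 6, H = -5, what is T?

Setting U = 6, H = -5 by intervention discards those variables' equations.
V = 4 if P >= 3 else 6  [with P=-3]  = 6
Q = |P - V|  [with P=-3, V=6]  = 9
T = min(Q, H) + 1  [with Q=9, H=-5]  = -4

-4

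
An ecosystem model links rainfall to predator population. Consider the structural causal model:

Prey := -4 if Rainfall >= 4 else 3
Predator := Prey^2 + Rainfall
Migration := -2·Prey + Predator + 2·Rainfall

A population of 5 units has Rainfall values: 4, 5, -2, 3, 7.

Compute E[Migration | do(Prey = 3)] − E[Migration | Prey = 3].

The intervention sets Prey=3 in all 5 units regardless of Rainfall. Recomputing Migration per unit gives 15, 18, -3, 12, 24; average 13.2.
E[Migration|Prey=3] averages over only the 2 units with Prey=3 (Rainfall = -2, 3): Migration = -3, 12, mean 4.5.
Difference = 13.2 − 4.5 = 8.7.

8.7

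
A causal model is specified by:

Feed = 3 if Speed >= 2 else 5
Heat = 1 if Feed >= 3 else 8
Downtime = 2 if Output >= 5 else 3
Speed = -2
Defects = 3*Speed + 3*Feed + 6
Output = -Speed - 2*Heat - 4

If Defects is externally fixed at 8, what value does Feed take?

The intervention breaks the incoming arrows to Defects: Defects = 3*Speed + 3*Feed + 6 no longer applies, and Defects = 8.
Since Feed is not a descendant of the intervened variable, it is unaffected.
Feed = 3 if Speed >= 2 else 5  [with Speed=-2]  = 5

5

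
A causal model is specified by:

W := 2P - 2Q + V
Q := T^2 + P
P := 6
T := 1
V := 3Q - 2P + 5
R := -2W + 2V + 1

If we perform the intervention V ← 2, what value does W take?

0

Intervening sets V = 2 and removes its equation (V := 3Q - 2P + 5).
Q = T^2 + P  [with T=1, P=6]  = 7
W = 2P - 2Q + V  [with P=6, Q=7, V=2]  = 0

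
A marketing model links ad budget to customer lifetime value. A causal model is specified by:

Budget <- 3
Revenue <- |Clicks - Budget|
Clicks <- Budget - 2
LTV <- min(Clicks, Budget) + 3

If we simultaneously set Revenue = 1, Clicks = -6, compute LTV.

The joint intervention fixes Revenue = 1, Clicks = -6, removing each variable's own equation.
LTV = min(Clicks, Budget) + 3  [with Clicks=-6, Budget=3]  = -3

-3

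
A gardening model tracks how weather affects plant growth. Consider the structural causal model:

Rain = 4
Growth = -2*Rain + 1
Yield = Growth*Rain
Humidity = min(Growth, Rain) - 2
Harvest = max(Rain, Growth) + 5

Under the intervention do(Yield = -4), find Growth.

-7

The intervention breaks the incoming arrows to Yield: Yield = Growth*Rain no longer applies, and Yield = -4.
Since Growth is not a descendant of the intervened variable, it is unaffected.
Growth = -2*Rain + 1  [with Rain=4]  = -7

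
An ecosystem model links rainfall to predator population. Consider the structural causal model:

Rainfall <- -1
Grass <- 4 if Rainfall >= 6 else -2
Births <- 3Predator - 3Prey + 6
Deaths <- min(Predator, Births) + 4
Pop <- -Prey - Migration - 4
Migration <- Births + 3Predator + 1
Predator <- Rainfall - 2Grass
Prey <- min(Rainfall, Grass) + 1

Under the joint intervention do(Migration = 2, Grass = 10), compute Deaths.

-53

Under do(Migration = 2, Grass = 10), each intervened variable's structural equation is replaced by its fixed value.
Prey = min(Rainfall, Grass) + 1  [with Rainfall=-1, Grass=10]  = 0
Predator = Rainfall - 2Grass  [with Rainfall=-1, Grass=10]  = -21
Births = 3Predator - 3Prey + 6  [with Predator=-21, Prey=0]  = -57
Deaths = min(Predator, Births) + 4  [with Predator=-21, Births=-57]  = -53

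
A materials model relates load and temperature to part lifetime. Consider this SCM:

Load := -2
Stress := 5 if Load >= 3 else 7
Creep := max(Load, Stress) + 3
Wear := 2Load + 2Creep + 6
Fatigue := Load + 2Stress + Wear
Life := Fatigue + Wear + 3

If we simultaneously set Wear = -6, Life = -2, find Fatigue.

Setting Wear = -6, Life = -2 by intervention discards those variables' equations.
Stress = 5 if Load >= 3 else 7  [with Load=-2]  = 7
Fatigue = Load + 2Stress + Wear  [with Load=-2, Stress=7, Wear=-6]  = 6

6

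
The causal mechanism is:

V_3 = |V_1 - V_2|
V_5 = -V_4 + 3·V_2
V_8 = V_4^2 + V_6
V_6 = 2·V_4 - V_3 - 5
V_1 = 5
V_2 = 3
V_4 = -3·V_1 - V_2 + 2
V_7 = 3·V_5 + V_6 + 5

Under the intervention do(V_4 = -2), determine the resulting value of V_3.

2

Under do(V_4=-2), the mechanism V_4 = -3·V_1 - V_2 + 2 is discarded; V_4 is fixed at -2.
Since V_3 is not a descendant of the intervened variable, it is unaffected.
V_3 = |V_1 - V_2|  [with V_1=5, V_2=3]  = 2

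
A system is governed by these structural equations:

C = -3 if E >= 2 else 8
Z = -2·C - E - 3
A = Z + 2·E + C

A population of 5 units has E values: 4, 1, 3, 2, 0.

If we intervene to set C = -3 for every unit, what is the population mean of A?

2

Every unit gets C=-3 under the intervention. A values become 4, 1, 3, 2, 0; E[A|do(C=-3)] = 2.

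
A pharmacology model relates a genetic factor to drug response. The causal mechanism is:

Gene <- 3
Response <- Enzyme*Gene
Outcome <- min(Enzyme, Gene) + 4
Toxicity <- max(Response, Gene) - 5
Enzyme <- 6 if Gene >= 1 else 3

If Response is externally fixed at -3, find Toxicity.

The intervention breaks the incoming arrows to Response: Response <- Enzyme*Gene no longer applies, and Response = -3.
Toxicity = max(Response, Gene) - 5  [with Response=-3, Gene=3]  = -2

-2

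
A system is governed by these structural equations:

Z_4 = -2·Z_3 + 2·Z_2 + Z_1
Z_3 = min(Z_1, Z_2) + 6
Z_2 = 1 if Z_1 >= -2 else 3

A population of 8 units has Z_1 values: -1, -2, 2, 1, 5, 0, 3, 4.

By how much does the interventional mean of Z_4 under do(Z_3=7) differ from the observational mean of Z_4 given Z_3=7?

do(Z_3=7) breaks Z_3's dependence on Z_1. With Z_3=7 fixed, Z_4 across the units is -13, -14, -10, -11, -7, -12, -9, -8, mean -10.5.
E[Z_4|Z_3=7] averages over only the 5 units with Z_3=7 (Z_1 = 2, 1, 5, 3, 4): Z_4 = -10, -11, -7, -9, -8, mean -9.
Difference = -10.5 − (-9) = -1.5.

-1.5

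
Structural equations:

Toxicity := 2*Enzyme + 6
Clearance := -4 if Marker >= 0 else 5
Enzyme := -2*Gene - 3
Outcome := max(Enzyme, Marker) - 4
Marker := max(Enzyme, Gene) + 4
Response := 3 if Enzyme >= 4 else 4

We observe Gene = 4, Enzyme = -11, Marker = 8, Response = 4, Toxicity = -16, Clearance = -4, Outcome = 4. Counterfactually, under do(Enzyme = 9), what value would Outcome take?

9

Under do(Enzyme=9), the mechanism Enzyme := -2*Gene - 3 is discarded; Enzyme is fixed at 9.
Marker = max(Enzyme, Gene) + 4  [with Enzyme=9, Gene=4]  = 13
Outcome = max(Enzyme, Marker) - 4  [with Enzyme=9, Marker=13]  = 9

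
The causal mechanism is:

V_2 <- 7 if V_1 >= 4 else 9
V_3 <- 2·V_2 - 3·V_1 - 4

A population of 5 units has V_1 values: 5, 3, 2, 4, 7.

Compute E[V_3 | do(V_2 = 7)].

-2.6

Under do(V_2=7), V_2's equation is replaced by V_2=7 for every unit. Per-unit V_3: -5, 1, 4, -2, -11. Mean = -2.6.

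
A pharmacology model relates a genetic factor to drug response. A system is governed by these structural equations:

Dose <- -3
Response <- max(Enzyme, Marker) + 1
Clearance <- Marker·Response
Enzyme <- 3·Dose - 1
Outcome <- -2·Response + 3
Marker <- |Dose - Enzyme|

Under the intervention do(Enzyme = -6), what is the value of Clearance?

do(Enzyme=-6) replaces the equation Enzyme <- 3·Dose - 1 with the constant Enzyme = -6.
Marker = |Dose - Enzyme|  [with Dose=-3, Enzyme=-6]  = 3
Response = max(Enzyme, Marker) + 1  [with Enzyme=-6, Marker=3]  = 4
Clearance = Marker·Response  [with Marker=3, Response=4]  = 12

12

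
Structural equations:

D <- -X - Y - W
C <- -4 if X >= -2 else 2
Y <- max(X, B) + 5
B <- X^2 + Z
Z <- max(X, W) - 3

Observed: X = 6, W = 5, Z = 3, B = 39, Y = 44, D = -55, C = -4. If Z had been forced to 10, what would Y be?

51

do(Z=10) replaces the equation Z <- max(X, W) - 3 with the constant Z = 10.
B = X^2 + Z  [with X=6, Z=10]  = 46
Y = max(X, B) + 5  [with X=6, B=46]  = 51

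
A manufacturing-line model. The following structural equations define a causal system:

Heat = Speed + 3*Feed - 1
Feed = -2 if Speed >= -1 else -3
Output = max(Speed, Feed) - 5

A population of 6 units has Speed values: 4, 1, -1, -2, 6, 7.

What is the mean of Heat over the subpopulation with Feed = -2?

-3.6

Observing Feed=-2 restricts to units where Feed's equation naturally yields -2: Speed ∈ {4, 1, -1, 6, 7}. In that subpopulation Heat = -3, -6, -8, -1, 0, mean -3.6.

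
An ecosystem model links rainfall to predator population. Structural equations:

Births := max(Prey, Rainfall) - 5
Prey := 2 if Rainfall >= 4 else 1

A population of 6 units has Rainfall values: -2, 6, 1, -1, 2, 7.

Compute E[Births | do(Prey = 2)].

-1.5

Every unit gets Prey=2 under the intervention. Births values become -3, 1, -3, -3, -3, 2; E[Births|do(Prey=2)] = -1.5.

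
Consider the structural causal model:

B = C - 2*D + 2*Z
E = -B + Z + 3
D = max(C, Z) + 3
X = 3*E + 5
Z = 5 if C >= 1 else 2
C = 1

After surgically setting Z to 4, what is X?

Under do(Z=4), the mechanism Z = 5 if C >= 1 else 2 is discarded; Z is fixed at 4.
D = max(C, Z) + 3  [with C=1, Z=4]  = 7
B = C - 2*D + 2*Z  [with C=1, D=7, Z=4]  = -5
E = -B + Z + 3  [with B=-5, Z=4]  = 12
X = 3*E + 5  [with E=12]  = 41

41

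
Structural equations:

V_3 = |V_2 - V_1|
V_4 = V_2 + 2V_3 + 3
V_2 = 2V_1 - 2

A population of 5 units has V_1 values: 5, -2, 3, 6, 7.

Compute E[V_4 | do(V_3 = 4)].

16.6

The intervention sets V_3=4 in all 5 units regardless of V_1. Recomputing V_4 per unit gives 19, 5, 15, 21, 23; average 16.6.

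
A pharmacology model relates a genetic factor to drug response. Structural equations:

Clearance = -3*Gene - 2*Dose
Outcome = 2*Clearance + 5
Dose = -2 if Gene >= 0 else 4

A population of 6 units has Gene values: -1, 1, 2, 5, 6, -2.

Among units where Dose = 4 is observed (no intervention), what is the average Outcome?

-2

Observing Dose=4 restricts to units where Dose's equation naturally yields 4: Gene ∈ {-1, -2}. In that subpopulation Outcome = -5, 1, mean -2.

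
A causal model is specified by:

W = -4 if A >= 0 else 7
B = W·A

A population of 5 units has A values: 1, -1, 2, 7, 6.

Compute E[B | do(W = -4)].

do(W=-4) breaks W's dependence on A. With W=-4 fixed, B across the units is -4, 4, -8, -28, -24, mean -12.

-12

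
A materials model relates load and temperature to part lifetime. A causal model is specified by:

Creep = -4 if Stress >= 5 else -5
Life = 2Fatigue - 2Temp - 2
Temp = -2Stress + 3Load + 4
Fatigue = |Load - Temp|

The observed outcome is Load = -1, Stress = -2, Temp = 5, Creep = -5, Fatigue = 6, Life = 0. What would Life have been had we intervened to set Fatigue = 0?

The intervention breaks the incoming arrows to Fatigue: Fatigue = |Load - Temp| no longer applies, and Fatigue = 0.
Temp = -2Stress + 3Load + 4  [with Stress=-2, Load=-1]  = 5
Life = 2Fatigue - 2Temp - 2  [with Fatigue=0, Temp=5]  = -12

-12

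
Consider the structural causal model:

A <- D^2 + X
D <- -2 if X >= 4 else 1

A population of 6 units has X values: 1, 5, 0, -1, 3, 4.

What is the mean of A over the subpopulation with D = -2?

E[A|D=-2] averages over only the 2 units with D=-2 (X = 5, 4): A = 9, 8, mean 8.5.

8.5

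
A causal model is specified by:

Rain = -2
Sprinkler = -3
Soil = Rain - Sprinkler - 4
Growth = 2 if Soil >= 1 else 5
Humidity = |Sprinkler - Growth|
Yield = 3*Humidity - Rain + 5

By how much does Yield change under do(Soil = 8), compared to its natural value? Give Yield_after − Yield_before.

The intervention breaks the incoming arrows to Soil: Soil = Rain - Sprinkler - 4 no longer applies, and Soil = 8.
Growth = 2 if Soil >= 1 else 5  [with Soil=8]  = 2
Humidity = |Sprinkler - Growth|  [with Sprinkler=-3, Growth=2]  = 5
Yield = 3*Humidity - Rain + 5  [with Humidity=5, Rain=-2]  = 22
Without intervention: Soil = Rain - Sprinkler - 4  [with Rain=-2, Sprinkler=-3]  = -3; Growth = 2 if Soil >= 1 else 5  [with Soil=-3]  = 5; Humidity = |Sprinkler - Growth|  [with Sprinkler=-3, Growth=5]  = 8; Yield = 3*Humidity - Rain + 5  [with Humidity=8, Rain=-2]  = 31.
Change = 22 − 31 = -9.

-9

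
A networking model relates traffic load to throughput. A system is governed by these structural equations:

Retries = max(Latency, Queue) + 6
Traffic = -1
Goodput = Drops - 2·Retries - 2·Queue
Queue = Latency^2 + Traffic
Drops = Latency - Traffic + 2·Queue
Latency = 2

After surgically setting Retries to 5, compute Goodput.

The intervention breaks the incoming arrows to Retries: Retries = max(Latency, Queue) + 6 no longer applies, and Retries = 5.
Queue = Latency^2 + Traffic  [with Latency=2, Traffic=-1]  = 3
Drops = Latency - Traffic + 2·Queue  [with Latency=2, Traffic=-1, Queue=3]  = 9
Goodput = Drops - 2·Retries - 2·Queue  [with Drops=9, Retries=5, Queue=3]  = -7

-7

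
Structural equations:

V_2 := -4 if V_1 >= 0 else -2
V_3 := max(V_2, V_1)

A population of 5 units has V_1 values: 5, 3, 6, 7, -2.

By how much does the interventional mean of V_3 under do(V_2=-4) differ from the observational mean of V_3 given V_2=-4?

-1.45

do(V_2=-4) breaks V_2's dependence on V_1. With V_2=-4 fixed, V_3 across the units is 5, 3, 6, 7, -2, mean 3.8.
E[V_3|V_2=-4] averages over only the 4 units with V_2=-4 (V_1 = 5, 3, 6, 7): V_3 = 5, 3, 6, 7, mean 5.25.
Difference = 3.8 − 5.25 = -1.45.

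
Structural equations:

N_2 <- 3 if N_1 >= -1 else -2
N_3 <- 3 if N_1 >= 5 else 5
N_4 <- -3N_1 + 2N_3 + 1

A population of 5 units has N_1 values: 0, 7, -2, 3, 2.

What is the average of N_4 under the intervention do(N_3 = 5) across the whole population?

The intervention sets N_3=5 in all 5 units regardless of N_1. Recomputing N_4 per unit gives 11, -10, 17, 2, 5; average 5.

5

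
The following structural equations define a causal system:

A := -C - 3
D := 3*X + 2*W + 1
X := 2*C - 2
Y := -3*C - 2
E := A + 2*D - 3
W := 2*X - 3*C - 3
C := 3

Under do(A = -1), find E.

Under do(A=-1), the mechanism A := -C - 3 is discarded; A is fixed at -1.
X = 2*C - 2  [with C=3]  = 4
W = 2*X - 3*C - 3  [with X=4, C=3]  = -4
D = 3*X + 2*W + 1  [with X=4, W=-4]  = 5
E = A + 2*D - 3  [with A=-1, D=5]  = 6

6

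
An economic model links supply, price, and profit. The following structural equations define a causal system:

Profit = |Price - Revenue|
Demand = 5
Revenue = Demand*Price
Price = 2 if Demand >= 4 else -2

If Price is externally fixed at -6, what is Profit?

Under do(Price=-6), the mechanism Price = 2 if Demand >= 4 else -2 is discarded; Price is fixed at -6.
Revenue = Demand*Price  [with Demand=5, Price=-6]  = -30
Profit = |Price - Revenue|  [with Price=-6, Revenue=-30]  = 24

24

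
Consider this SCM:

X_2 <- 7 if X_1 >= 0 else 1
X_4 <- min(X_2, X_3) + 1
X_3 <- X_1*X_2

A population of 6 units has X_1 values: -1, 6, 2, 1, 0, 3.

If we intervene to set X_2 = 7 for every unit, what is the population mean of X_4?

4.5

do(X_2=7) breaks X_2's dependence on X_1. With X_2=7 fixed, X_4 across the units is -6, 8, 8, 8, 1, 8, mean 4.5.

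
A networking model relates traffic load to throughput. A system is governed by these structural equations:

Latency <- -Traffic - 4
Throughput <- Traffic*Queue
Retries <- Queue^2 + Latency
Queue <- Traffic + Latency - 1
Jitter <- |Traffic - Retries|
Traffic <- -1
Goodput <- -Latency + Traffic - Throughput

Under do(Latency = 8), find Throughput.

Under do(Latency=8), the mechanism Latency <- -Traffic - 4 is discarded; Latency is fixed at 8.
Queue = Traffic + Latency - 1  [with Traffic=-1, Latency=8]  = 6
Throughput = Traffic*Queue  [with Traffic=-1, Queue=6]  = -6

-6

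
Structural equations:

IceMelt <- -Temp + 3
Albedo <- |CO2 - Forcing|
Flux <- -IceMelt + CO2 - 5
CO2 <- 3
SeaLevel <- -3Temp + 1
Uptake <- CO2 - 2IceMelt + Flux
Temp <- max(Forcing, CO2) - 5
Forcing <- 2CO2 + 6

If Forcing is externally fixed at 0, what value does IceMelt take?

Under do(Forcing=0), the mechanism Forcing <- 2CO2 + 6 is discarded; Forcing is fixed at 0.
Temp = max(Forcing, CO2) - 5  [with Forcing=0, CO2=3]  = -2
IceMelt = -Temp + 3  [with Temp=-2]  = 5

5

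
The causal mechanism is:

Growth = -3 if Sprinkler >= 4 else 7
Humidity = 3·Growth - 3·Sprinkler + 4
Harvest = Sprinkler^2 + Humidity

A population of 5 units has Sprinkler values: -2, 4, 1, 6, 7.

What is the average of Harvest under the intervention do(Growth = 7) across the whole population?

36.6

Every unit gets Growth=7 under the intervention. Harvest values become 35, 29, 23, 43, 53; E[Harvest|do(Growth=7)] = 36.6.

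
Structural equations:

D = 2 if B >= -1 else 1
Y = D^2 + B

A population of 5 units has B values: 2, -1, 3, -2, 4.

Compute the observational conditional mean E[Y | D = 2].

Observing D=2 restricts to units where D's equation naturally yields 2: B ∈ {2, -1, 3, 4}. In that subpopulation Y = 6, 3, 7, 8, mean 6.

6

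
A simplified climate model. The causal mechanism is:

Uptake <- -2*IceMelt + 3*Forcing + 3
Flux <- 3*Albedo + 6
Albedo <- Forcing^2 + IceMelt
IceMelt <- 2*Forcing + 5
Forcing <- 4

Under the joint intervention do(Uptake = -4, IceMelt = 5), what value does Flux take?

69

Setting Uptake = -4, IceMelt = 5 by intervention discards those variables' equations.
Albedo = Forcing^2 + IceMelt  [with Forcing=4, IceMelt=5]  = 21
Flux = 3*Albedo + 6  [with Albedo=21]  = 69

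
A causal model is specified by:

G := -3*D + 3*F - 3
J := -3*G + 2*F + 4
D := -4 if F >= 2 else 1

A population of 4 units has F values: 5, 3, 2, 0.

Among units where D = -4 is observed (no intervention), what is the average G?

19

E[G|D=-4] averages over only the 3 units with D=-4 (F = 5, 3, 2): G = 24, 18, 15, mean 19.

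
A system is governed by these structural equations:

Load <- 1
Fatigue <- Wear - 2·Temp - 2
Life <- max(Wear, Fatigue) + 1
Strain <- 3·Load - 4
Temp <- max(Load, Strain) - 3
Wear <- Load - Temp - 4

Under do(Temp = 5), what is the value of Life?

-7

The intervention breaks the incoming arrows to Temp: Temp <- max(Load, Strain) - 3 no longer applies, and Temp = 5.
Wear = Load - Temp - 4  [with Load=1, Temp=5]  = -8
Fatigue = Wear - 2·Temp - 2  [with Wear=-8, Temp=5]  = -20
Life = max(Wear, Fatigue) + 1  [with Wear=-8, Fatigue=-20]  = -7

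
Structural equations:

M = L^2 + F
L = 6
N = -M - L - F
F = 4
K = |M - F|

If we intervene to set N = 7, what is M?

do(N=7) replaces the equation N = -M - L - F with the constant N = 7.
M is not downstream of the intervention, so its value is determined by the original equations.
M = L^2 + F  [with L=6, F=4]  = 40

40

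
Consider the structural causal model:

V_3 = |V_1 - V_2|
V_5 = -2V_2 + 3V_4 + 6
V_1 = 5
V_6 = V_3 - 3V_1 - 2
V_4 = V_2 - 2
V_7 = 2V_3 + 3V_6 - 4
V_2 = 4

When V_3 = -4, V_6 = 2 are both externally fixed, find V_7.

-6

Under do(V_3 = -4, V_6 = 2), each intervened variable's structural equation is replaced by its fixed value.
V_7 = 2V_3 + 3V_6 - 4  [with V_3=-4, V_6=2]  = -6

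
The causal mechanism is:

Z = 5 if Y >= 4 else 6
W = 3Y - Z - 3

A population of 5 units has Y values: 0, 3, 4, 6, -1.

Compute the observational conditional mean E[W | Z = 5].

E[W|Z=5] averages over only the 2 units with Z=5 (Y = 4, 6): W = 4, 10, mean 7.

7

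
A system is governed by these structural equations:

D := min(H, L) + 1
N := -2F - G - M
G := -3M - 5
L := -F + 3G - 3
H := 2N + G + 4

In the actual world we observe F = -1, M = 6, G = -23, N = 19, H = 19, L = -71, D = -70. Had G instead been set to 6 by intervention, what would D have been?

The intervention breaks the incoming arrows to G: G := -3M - 5 no longer applies, and G = 6.
N = -2F - G - M  [with F=-1, G=6, M=6]  = -10
H = 2N + G + 4  [with N=-10, G=6]  = -10
L = -F + 3G - 3  [with F=-1, G=6]  = 16
D = min(H, L) + 1  [with H=-10, L=16]  = -9

-9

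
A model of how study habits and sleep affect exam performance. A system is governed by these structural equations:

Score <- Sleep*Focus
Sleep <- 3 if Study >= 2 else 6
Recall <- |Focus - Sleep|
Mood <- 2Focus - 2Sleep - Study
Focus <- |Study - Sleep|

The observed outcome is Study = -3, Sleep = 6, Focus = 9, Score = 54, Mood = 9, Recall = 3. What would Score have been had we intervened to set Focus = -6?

The intervention breaks the incoming arrows to Focus: Focus <- |Study - Sleep| no longer applies, and Focus = -6.
Sleep = 3 if Study >= 2 else 6  [with Study=-3]  = 6
Score = Sleep*Focus  [with Sleep=6, Focus=-6]  = -36

-36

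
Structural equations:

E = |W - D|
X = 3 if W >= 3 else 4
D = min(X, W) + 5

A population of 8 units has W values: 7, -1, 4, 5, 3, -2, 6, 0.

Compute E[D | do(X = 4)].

do(X=4) breaks X's dependence on W. With X=4 fixed, D across the units is 9, 4, 9, 9, 8, 3, 9, 5, mean 7.

7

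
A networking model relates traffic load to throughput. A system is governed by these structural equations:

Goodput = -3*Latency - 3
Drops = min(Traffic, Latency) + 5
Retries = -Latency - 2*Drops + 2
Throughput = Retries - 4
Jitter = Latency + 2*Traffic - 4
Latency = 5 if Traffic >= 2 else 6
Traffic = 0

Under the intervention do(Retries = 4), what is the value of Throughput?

0

Under do(Retries=4), the mechanism Retries = -Latency - 2*Drops + 2 is discarded; Retries is fixed at 4.
Throughput = Retries - 4  [with Retries=4]  = 0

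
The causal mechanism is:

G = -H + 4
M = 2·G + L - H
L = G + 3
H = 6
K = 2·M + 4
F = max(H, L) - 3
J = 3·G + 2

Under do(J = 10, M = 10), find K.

Setting J = 10, M = 10 by intervention discards those variables' equations.
K = 2·M + 4  [with M=10]  = 24

24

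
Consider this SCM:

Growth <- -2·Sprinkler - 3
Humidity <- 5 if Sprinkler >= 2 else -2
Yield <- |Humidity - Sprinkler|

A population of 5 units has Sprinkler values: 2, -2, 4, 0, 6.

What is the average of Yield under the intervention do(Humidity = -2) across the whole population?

The intervention sets Humidity=-2 in all 5 units regardless of Sprinkler. Recomputing Yield per unit gives 4, 0, 6, 2, 8; average 4.

4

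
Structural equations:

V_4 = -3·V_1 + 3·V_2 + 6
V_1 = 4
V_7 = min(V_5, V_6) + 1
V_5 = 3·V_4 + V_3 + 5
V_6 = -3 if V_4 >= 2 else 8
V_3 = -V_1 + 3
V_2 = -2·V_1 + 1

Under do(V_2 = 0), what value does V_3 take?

The intervention breaks the incoming arrows to V_2: V_2 = -2·V_1 + 1 no longer applies, and V_2 = 0.
Since V_3 is not a descendant of the intervened variable, it is unaffected.
V_3 = -V_1 + 3  [with V_1=4]  = -1

-1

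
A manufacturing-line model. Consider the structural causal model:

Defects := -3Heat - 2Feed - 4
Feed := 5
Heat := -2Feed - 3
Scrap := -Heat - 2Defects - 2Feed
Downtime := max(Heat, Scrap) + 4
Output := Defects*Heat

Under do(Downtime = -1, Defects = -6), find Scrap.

15

Under do(Downtime = -1, Defects = -6), each intervened variable's structural equation is replaced by its fixed value.
Heat = -2Feed - 3  [with Feed=5]  = -13
Scrap = -Heat - 2Defects - 2Feed  [with Heat=-13, Defects=-6, Feed=5]  = 15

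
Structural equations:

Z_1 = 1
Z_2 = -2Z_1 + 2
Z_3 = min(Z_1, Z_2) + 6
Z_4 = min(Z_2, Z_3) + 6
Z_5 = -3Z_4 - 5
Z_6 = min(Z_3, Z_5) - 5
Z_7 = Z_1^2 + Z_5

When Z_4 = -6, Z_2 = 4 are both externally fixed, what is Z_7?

14

Under do(Z_4 = -6, Z_2 = 4), each intervened variable's structural equation is replaced by its fixed value.
Z_5 = -3Z_4 - 5  [with Z_4=-6]  = 13
Z_7 = Z_1^2 + Z_5  [with Z_1=1, Z_5=13]  = 14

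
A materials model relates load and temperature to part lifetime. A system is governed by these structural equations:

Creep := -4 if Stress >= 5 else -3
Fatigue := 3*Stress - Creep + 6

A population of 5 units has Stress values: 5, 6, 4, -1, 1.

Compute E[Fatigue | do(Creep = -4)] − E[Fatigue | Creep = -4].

The intervention sets Creep=-4 in all 5 units regardless of Stress. Recomputing Fatigue per unit gives 25, 28, 22, 7, 13; average 19.
Observing Creep=-4 restricts to units where Creep's equation naturally yields -4: Stress ∈ {5, 6}. In that subpopulation Fatigue = 25, 28, mean 26.5.
Difference = 19 − 26.5 = -7.5.

-7.5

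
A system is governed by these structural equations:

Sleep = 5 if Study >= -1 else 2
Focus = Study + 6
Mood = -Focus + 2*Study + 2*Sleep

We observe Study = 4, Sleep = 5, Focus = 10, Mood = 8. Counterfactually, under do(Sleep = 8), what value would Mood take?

14

Under do(Sleep=8), the mechanism Sleep = 5 if Study >= -1 else 2 is discarded; Sleep is fixed at 8.
Focus = Study + 6  [with Study=4]  = 10
Mood = -Focus + 2*Study + 2*Sleep  [with Focus=10, Study=4, Sleep=8]  = 14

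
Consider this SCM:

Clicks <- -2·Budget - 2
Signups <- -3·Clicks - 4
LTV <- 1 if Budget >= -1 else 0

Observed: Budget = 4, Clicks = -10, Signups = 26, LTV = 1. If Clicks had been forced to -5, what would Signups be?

11

The intervention breaks the incoming arrows to Clicks: Clicks <- -2·Budget - 2 no longer applies, and Clicks = -5.
Signups = -3·Clicks - 4  [with Clicks=-5]  = 11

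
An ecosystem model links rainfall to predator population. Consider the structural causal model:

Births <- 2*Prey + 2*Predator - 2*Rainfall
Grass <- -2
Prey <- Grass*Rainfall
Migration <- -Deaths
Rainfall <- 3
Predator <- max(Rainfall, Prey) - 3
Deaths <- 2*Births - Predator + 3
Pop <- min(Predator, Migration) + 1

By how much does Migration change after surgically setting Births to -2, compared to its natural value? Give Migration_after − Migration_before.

-32

Under do(Births=-2), the mechanism Births <- 2*Prey + 2*Predator - 2*Rainfall is discarded; Births is fixed at -2.
Prey = Grass*Rainfall  [with Grass=-2, Rainfall=3]  = -6
Predator = max(Rainfall, Prey) - 3  [with Rainfall=3, Prey=-6]  = 0
Deaths = 2*Births - Predator + 3  [with Births=-2, Predator=0]  = -1
Migration = -Deaths  [with Deaths=-1]  = 1
Without intervention: Prey = Grass*Rainfall  [with Grass=-2, Rainfall=3]  = -6; Predator = max(Rainfall, Prey) - 3  [with Rainfall=3, Prey=-6]  = 0; Births = 2*Prey + 2*Predator - 2*Rainfall  [with Prey=-6, Predator=0, Rainfall=3]  = -18; Deaths = 2*Births - Predator + 3  [with Births=-18, Predator=0]  = -33; Migration = -Deaths  [with Deaths=-33]  = 33.
Change = 1 − 33 = -32.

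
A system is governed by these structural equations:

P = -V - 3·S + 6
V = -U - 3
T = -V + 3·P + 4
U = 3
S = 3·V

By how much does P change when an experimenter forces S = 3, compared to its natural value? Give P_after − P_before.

-63

The intervention breaks the incoming arrows to S: S = 3·V no longer applies, and S = 3.
V = -U - 3  [with U=3]  = -6
P = -V - 3·S + 6  [with V=-6, S=3]  = 3
Without intervention: V = -U - 3  [with U=3]  = -6; S = 3·V  [with V=-6]  = -18; P = -V - 3·S + 6  [with V=-6, S=-18]  = 66.
Change = 3 − 66 = -63.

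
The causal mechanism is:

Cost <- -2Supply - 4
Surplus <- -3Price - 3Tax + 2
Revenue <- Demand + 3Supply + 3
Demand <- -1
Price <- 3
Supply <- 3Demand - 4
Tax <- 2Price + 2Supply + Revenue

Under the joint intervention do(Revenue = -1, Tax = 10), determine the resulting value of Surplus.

Under do(Revenue = -1, Tax = 10), each intervened variable's structural equation is replaced by its fixed value.
Surplus = -3Price - 3Tax + 2  [with Price=3, Tax=10]  = -37

-37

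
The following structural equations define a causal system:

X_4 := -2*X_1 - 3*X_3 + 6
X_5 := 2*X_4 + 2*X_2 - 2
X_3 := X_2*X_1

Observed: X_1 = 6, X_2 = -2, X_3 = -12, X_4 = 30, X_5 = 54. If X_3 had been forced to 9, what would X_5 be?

do(X_3=9) replaces the equation X_3 := X_2*X_1 with the constant X_3 = 9.
X_4 = -2*X_1 - 3*X_3 + 6  [with X_1=6, X_3=9]  = -33
X_5 = 2*X_4 + 2*X_2 - 2  [with X_4=-33, X_2=-2]  = -72

-72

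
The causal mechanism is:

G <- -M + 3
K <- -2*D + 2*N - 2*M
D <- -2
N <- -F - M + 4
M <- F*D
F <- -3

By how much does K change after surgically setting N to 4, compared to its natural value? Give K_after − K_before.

6

Intervening sets N = 4 and removes its equation (N <- -F - M + 4).
M = F*D  [with F=-3, D=-2]  = 6
K = -2*D + 2*N - 2*M  [with D=-2, N=4, M=6]  = 0
Without intervention: M = F*D  [with F=-3, D=-2]  = 6; N = -F - M + 4  [with F=-3, M=6]  = 1; K = -2*D + 2*N - 2*M  [with D=-2, N=1, M=6]  = -6.
Change = 0 − (-6) = 6.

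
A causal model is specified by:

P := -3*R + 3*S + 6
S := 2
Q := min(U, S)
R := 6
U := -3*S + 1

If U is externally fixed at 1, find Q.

1

do(U=1) replaces the equation U := -3*S + 1 with the constant U = 1.
Q = min(U, S)  [with U=1, S=2]  = 1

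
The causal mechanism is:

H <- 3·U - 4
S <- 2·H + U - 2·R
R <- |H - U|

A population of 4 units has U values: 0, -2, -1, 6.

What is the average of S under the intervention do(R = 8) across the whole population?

Every unit gets R=8 under the intervention. S values become -24, -38, -31, 18; E[S|do(R=8)] = -18.75.

-18.75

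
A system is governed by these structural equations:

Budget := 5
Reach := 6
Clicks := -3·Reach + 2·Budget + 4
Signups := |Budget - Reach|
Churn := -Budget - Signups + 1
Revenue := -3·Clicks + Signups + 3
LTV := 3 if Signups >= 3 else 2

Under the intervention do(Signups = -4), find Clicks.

Under do(Signups=-4), the mechanism Signups := |Budget - Reach| is discarded; Signups is fixed at -4.
Since Clicks is not a descendant of the intervened variable, it is unaffected.
Clicks = -3·Reach + 2·Budget + 4  [with Reach=6, Budget=5]  = -4

-4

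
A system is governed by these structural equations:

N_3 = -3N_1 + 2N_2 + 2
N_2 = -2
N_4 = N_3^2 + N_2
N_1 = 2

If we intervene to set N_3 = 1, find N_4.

The intervention breaks the incoming arrows to N_3: N_3 = -3N_1 + 2N_2 + 2 no longer applies, and N_3 = 1.
N_4 = N_3^2 + N_2  [with N_3=1, N_2=-2]  = -1

-1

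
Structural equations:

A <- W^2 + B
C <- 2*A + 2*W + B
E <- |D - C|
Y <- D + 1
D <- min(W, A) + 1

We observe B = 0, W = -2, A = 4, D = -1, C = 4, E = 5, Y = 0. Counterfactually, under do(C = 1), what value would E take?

The intervention breaks the incoming arrows to C: C <- 2*A + 2*W + B no longer applies, and C = 1.
A = W^2 + B  [with W=-2, B=0]  = 4
D = min(W, A) + 1  [with W=-2, A=4]  = -1
E = |D - C|  [with D=-1, C=1]  = 2

2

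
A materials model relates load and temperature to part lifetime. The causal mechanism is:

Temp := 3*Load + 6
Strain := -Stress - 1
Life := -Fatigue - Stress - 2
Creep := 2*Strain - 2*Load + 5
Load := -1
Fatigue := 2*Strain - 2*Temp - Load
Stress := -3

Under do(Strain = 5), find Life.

-4

The intervention breaks the incoming arrows to Strain: Strain := -Stress - 1 no longer applies, and Strain = 5.
Temp = 3*Load + 6  [with Load=-1]  = 3
Fatigue = 2*Strain - 2*Temp - Load  [with Strain=5, Temp=3, Load=-1]  = 5
Life = -Fatigue - Stress - 2  [with Fatigue=5, Stress=-3]  = -4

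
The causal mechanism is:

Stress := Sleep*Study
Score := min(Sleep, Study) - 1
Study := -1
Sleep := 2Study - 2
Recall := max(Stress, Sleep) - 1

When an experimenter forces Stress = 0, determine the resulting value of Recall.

-1

do(Stress=0) replaces the equation Stress := Sleep*Study with the constant Stress = 0.
Sleep = 2Study - 2  [with Study=-1]  = -4
Recall = max(Stress, Sleep) - 1  [with Stress=0, Sleep=-4]  = -1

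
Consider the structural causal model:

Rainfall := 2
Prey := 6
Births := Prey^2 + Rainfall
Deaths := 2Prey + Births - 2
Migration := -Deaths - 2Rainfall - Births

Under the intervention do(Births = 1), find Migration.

do(Births=1) replaces the equation Births := Prey^2 + Rainfall with the constant Births = 1.
Deaths = 2Prey + Births - 2  [with Prey=6, Births=1]  = 11
Migration = -Deaths - 2Rainfall - Births  [with Deaths=11, Rainfall=2, Births=1]  = -16

-16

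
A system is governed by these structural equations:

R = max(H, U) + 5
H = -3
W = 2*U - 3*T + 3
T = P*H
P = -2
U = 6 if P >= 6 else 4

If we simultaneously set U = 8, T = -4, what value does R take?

13

The joint intervention fixes U = 8, T = -4, removing each variable's own equation.
R = max(H, U) + 5  [with H=-3, U=8]  = 13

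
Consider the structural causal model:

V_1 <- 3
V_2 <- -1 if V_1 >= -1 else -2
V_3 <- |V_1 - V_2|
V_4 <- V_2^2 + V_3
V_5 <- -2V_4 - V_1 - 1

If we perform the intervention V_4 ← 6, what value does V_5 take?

Intervening sets V_4 = 6 and removes its equation (V_4 <- V_2^2 + V_3).
V_5 = -2V_4 - V_1 - 1  [with V_4=6, V_1=3]  = -16

-16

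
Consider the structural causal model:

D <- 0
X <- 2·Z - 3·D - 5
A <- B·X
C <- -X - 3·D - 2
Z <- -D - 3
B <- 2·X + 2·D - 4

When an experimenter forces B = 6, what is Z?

-3

The intervention breaks the incoming arrows to B: B <- 2·X + 2·D - 4 no longer applies, and B = 6.
Since Z is not a descendant of the intervened variable, it is unaffected.
Z = -D - 3  [with D=0]  = -3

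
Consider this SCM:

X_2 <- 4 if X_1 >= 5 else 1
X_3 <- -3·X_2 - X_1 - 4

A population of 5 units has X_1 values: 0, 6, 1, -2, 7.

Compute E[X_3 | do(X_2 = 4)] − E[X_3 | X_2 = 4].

4.1

The intervention sets X_2=4 in all 5 units regardless of X_1. Recomputing X_3 per unit gives -16, -22, -17, -14, -23; average -18.4.
E[X_3|X_2=4] averages over only the 2 units with X_2=4 (X_1 = 6, 7): X_3 = -22, -23, mean -22.5.
Difference = -18.4 − (-22.5) = 4.1.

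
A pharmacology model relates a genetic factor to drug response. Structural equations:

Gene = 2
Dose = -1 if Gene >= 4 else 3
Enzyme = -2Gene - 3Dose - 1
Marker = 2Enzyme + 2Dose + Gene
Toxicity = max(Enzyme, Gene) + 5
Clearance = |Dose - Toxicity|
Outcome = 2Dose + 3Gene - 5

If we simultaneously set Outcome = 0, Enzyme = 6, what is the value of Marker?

The joint intervention fixes Outcome = 0, Enzyme = 6, removing each variable's own equation.
Dose = -1 if Gene >= 4 else 3  [with Gene=2]  = 3
Marker = 2Enzyme + 2Dose + Gene  [with Enzyme=6, Dose=3, Gene=2]  = 20

20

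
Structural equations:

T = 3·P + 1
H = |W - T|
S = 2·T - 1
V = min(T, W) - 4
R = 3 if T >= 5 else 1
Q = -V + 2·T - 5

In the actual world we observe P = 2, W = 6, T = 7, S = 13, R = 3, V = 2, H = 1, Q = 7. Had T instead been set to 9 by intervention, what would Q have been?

11

The intervention breaks the incoming arrows to T: T = 3·P + 1 no longer applies, and T = 9.
V = min(T, W) - 4  [with T=9, W=6]  = 2
Q = -V + 2·T - 5  [with V=2, T=9]  = 11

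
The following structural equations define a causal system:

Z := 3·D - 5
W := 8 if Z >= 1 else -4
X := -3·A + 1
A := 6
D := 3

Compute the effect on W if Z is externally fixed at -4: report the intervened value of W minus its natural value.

The intervention breaks the incoming arrows to Z: Z := 3·D - 5 no longer applies, and Z = -4.
W = 8 if Z >= 1 else -4  [with Z=-4]  = -4
Without intervention: Z = 3·D - 5  [with D=3]  = 4; W = 8 if Z >= 1 else -4  [with Z=4]  = 8.
Change = -4 − 8 = -12.

-12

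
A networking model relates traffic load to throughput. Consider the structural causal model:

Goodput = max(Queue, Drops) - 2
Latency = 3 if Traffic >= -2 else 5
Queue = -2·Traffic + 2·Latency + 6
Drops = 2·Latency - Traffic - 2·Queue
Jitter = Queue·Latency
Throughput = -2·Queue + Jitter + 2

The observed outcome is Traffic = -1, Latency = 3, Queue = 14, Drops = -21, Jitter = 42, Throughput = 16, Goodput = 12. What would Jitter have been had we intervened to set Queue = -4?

-12

do(Queue=-4) replaces the equation Queue = -2·Traffic + 2·Latency + 6 with the constant Queue = -4.
Latency = 3 if Traffic >= -2 else 5  [with Traffic=-1]  = 3
Jitter = Queue·Latency  [with Queue=-4, Latency=3]  = -12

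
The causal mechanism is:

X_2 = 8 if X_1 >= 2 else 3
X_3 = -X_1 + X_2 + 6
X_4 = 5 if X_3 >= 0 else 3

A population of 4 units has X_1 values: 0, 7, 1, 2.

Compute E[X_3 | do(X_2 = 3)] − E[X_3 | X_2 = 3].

The intervention sets X_2=3 in all 4 units regardless of X_1. Recomputing X_3 per unit gives 9, 2, 8, 7; average 6.5.
Observing X_2=3 restricts to units where X_2's equation naturally yields 3: X_1 ∈ {0, 1}. In that subpopulation X_3 = 9, 8, mean 8.5.
Difference = 6.5 − 8.5 = -2.

-2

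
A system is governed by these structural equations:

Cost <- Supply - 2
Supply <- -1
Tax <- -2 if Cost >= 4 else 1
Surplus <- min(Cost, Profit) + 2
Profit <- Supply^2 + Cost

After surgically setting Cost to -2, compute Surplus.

0

do(Cost=-2) replaces the equation Cost <- Supply - 2 with the constant Cost = -2.
Profit = Supply^2 + Cost  [with Supply=-1, Cost=-2]  = -1
Surplus = min(Cost, Profit) + 2  [with Cost=-2, Profit=-1]  = 0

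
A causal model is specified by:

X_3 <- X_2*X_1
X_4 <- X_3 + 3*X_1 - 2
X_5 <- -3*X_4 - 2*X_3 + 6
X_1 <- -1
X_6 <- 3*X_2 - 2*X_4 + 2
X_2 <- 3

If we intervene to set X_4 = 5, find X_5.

-3

Intervening sets X_4 = 5 and removes its equation (X_4 <- X_3 + 3*X_1 - 2).
X_3 = X_2*X_1  [with X_2=3, X_1=-1]  = -3
X_5 = -3*X_4 - 2*X_3 + 6  [with X_4=5, X_3=-3]  = -3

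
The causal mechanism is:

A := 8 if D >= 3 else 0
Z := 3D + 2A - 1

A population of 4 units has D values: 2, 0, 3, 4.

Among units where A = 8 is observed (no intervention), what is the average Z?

25.5

Conditioning on A=8 selects the 2 unit(s) with D ∈ {3, 4}. Their Z values: 24, 27. Mean = 25.5.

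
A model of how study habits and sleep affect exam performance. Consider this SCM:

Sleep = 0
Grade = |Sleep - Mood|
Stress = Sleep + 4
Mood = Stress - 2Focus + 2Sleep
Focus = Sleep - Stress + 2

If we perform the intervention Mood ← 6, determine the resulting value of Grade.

6

Intervening sets Mood = 6 and removes its equation (Mood = Stress - 2Focus + 2Sleep).
Grade = |Sleep - Mood|  [with Sleep=0, Mood=6]  = 6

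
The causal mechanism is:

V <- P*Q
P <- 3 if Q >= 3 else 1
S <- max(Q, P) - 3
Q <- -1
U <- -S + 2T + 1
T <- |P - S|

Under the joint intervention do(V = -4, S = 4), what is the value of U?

3

Setting V = -4, S = 4 by intervention discards those variables' equations.
P = 3 if Q >= 3 else 1  [with Q=-1]  = 1
T = |P - S|  [with P=1, S=4]  = 3
U = -S + 2T + 1  [with S=4, T=3]  = 3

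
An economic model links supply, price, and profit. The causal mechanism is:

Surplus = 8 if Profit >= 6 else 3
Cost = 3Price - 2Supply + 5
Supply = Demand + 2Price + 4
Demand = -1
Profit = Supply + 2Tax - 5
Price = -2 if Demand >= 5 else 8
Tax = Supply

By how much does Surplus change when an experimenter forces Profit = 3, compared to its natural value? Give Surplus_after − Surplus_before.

Intervening sets Profit = 3 and removes its equation (Profit = Supply + 2Tax - 5).
Surplus = 8 if Profit >= 6 else 3  [with Profit=3]  = 3
Without intervention: Price = -2 if Demand >= 5 else 8  [with Demand=-1]  = 8; Supply = Demand + 2Price + 4  [with Demand=-1, Price=8]  = 19; Tax = Supply  [with Supply=19]  = 19; Profit = Supply + 2Tax - 5  [with Supply=19, Tax=19]  = 52; Surplus = 8 if Profit >= 6 else 3  [with Profit=52]  = 8.
Change = 3 − 8 = -5.

-5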